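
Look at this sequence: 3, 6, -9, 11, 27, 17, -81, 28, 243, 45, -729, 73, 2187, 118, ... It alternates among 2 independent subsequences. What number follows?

Odd-indexed and even-indexed terms follow separate rules.
Stream A is 3, -9, 27, -81, 243, -729, 2187, which is geometric, ×-3 each step.
Stream B is 6, 11, 17, 28, 45, 73, 118, which is Fibonacci-style (each term is the sum of the two before it).
Position 15 falls in stream A as its term 8, giving -6561.

-6561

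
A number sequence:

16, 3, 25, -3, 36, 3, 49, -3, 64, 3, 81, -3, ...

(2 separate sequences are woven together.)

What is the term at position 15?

The terms cycle through 2 interleaved subsequences.
Stream A: 16, 25, 36, 49, 64, 81 (perfect squares starting at 4²).
Stream B: 3, -3, 3, -3, 3, -3 (the oscillation 3·(−1)^(n+1)).
Term 15 comes from stream A (its 8th entry): 121.

121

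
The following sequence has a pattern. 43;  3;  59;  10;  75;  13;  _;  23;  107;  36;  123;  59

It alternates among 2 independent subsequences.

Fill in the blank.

91

Split by position mod 2 into 2 tracks.
Track A: 43, 59, 75, ?, 107, 123 (adding 16 each time).
Track B: 3, 10, 13, 23, 36, 59 (a Fibonacci-like recurrence a_n = a_{n-1} + a_{n-2}).
Track A's pattern makes the blank 91.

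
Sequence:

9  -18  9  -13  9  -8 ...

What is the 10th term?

2

The terms cycle through 2 interleaved subsequences.
Stream A: 9, 9, 9 — the constant sequence 9.
Stream B: -18, -13, -8 — linear: a_n = -23 + 5·n.
The 10th slot belongs to stream B; its 5th term is 2.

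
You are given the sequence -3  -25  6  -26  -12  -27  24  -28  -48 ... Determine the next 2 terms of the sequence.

-29, 96

Positions 1, 3, 5, … form one subsequence and positions 2, 4, 6, … form another.
Stream A is -3, 6, -12, 24, -48, which is a geometric progression (common ratio -2).
Stream B is -25, -26, -27, -28, which is arithmetic, step −1.
Term 10 comes from stream B (its 5th entry): -29.
Position 11 falls in stream A as its term 6, giving 96.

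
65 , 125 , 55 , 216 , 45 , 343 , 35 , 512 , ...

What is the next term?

Split by position mod 2 into 2 tracks.
Stream A: 65, 55, 45, 35 — arithmetic, step −10.
Stream B: 125, 216, 343, 512 — the cubes 5³, 6³, 7³, ….
Position 9 → stream A, term 5 = 25.

25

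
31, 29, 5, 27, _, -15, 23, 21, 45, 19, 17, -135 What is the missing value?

25

Reading positions in blocks of 3 reveals the pattern AAB — 2 tracks woven together.
Track A is 31, 29, 27, ?, 23, 21, 19, 17, which is subtracting 2 each time.
Track B is 5, -15, 45, -135, which is geometric with ratio -3.
The gap is track A's term 4; the rule gives 25.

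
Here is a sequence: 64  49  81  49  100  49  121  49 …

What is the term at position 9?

Odd-indexed and even-indexed terms follow separate rules.
Track A: 64, 81, 100, 121 — perfect squares starting at 8².
Track B: 49, 49, 49, 49 — the constant sequence 49.
Term 9 comes from track A (its 5th entry): 144.

144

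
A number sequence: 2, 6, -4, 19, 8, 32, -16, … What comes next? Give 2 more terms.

45, 32

The terms cycle through 2 interleaved subsequences.
Stream A = 2, -4, 8, -16: geometric, ×-2 each step.
Stream B = 6, 19, 32: linear: a_n = -7 + 13·n.
Position 8 falls in stream B as its term 4, giving 45.
The 9th slot belongs to stream A; its 5th term is 32.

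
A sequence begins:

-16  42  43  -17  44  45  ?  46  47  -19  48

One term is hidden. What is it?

-18

Positions follow the repeating pattern ABB; grouping by letter gives 2 tracks.
Track A = -16, -17, ?, -19: arithmetic, step −1.
Track B = 42, 43, 44, 45, 46, 47, 48: linear: a_n = 41 + n.
Track A's pattern makes the blank -18.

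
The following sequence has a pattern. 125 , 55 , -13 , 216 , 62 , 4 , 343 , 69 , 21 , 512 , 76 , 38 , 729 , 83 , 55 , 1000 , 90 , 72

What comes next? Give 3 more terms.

The terms cycle through 3 interleaved subsequences.
Stream A is 125, 216, 343, 512, 729, 1000, which is consecutive cubes n³ from n = 5.
Stream B is 55, 62, 69, 76, 83, 90, which is arithmetic, step +7.
Stream C is -13, 4, 21, 38, 55, 72, which is arithmetic with common difference +17.
Position 19 → stream A, term 7 = 1331.
Term 20 comes from stream B (its 7th entry): 97.
The 21st slot belongs to stream C; its 7th term is 89.

1331, 97, 89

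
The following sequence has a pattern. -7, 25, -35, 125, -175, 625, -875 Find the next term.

The terms cycle through 2 interleaved subsequences.
Track A: -7, -35, -175, -875. A geometric progression (common ratio 5).
Track B: 25, 125, 625. Powers 5^2, 5^3, 5^4, ….
The 8th slot belongs to track B; its 4th term is 3125.

3125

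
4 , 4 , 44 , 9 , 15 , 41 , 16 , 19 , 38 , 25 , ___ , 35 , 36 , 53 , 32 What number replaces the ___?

34

Split by position mod 3: positions 1, 4, 7, … form one track, and each other residue class forms its own.
Subsequence A: 4, 9, 16, 25, 36 (perfect squares starting at 2²).
Subsequence B: 4, 15, 19, ?, 53 (a Fibonacci-like recurrence a_n = a_{n-1} + a_{n-2}).
Subsequence C: 44, 41, 38, 35, 32 (subtracting 3 each time).
So the missing entry in subsequence B is 34.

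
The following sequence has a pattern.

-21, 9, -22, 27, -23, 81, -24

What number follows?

243

The terms cycle through 2 interleaved subsequences.
Subsequence A: -21, -22, -23, -24 (linear: a_n = -20 − n).
Subsequence B: 9, 27, 81 (geometric, ×3 each step).
Term 8 comes from subsequence B (its 4th entry): 243.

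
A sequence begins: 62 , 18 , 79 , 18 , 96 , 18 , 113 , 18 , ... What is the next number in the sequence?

130

The terms cycle through 2 interleaved subsequences.
Subsequence A: 62, 79, 96, 113 (arithmetic with common difference +17).
Subsequence B: 18, 18, 18, 18 (constant 18).
Position 9 → subsequence A, term 5 = 130.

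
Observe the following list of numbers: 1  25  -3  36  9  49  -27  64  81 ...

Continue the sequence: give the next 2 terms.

Taking every 2nd term gives 2 separate tracks.
Subsequence A is 1, -3, 9, -27, 81, which is multiplying by -3 each time.
Subsequence B is 25, 36, 49, 64, which is the squares 5², 6², 7², ….
Position 10 → subsequence B, term 5 = 81.
The 11th slot belongs to subsequence A; its 6th term is -243.

81, -243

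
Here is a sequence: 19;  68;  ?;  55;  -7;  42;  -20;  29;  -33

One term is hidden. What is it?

The terms cycle through 2 interleaved subsequences.
Track A: 19, ?, -7, -20, -33 — linear: a_n = 32 − 13·n.
Track B: 68, 55, 42, 29 — linear: a_n = 81 − 13·n.
The gap is track A's term 2; the rule gives 6.

6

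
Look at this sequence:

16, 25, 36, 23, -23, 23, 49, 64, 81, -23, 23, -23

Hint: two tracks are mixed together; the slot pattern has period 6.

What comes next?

The slot pattern repeats as AAABBB (period 6), so there are 2 interleaved tracks.
Track A: 16, 25, 36, 49, 64, 81. Perfect squares starting at 4².
Track B: 23, -23, 23, -23, 23, -23. The oscillation 23·(−1)^(n+1).
Position 13 → track A, term 7 = 100.

100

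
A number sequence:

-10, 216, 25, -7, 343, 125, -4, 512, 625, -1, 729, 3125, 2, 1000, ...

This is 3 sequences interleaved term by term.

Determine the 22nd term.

The terms cycle through 3 interleaved subsequences.
Stream A: -10, -7, -4, -1, 2 — adding 3 each time.
Stream B: 216, 343, 512, 729, 1000 — the cubes 6³, 7³, 8³, ….
Stream C: 25, 125, 625, 3125 — powers 5^2, 5^3, 5^4, ….
The 22nd slot belongs to stream A; its 8th term is 11.

11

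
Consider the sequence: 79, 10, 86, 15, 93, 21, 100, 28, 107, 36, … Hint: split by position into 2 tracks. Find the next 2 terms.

Split by position mod 2 into 2 tracks.
Track A: 79, 86, 93, 100, 107 (arithmetic with common difference +7).
Track B: 10, 15, 21, 28, 36 (triangular numbers starting at T_4).
Position 11 falls in track A as its term 6, giving 114.
Position 12 falls in track B as its term 6, giving 45.

114, 45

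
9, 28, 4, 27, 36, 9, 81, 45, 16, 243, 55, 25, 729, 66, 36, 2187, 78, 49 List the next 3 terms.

Read the sequence 3 terms at a time; column i is its own pattern.
Stream A: 9, 27, 81, 243, 729, 2187 (powers 3^2, 3^3, 3^4, …).
Stream B: 28, 36, 45, 55, 66, 78 (triangular numbers n(n+1)/2 for n = 7, 8, …).
Stream C: 4, 9, 16, 25, 36, 49 (perfect squares starting at 2²).
Position 19 falls in stream A as its term 7, giving 6561.
Position 20 falls in stream B as its term 7, giving 91.
Position 21 falls in stream C as its term 7, giving 64.

6561, 91, 64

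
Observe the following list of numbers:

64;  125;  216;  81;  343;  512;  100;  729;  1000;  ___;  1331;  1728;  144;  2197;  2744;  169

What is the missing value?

The slot pattern repeats as ABB (period 3), so there are 2 interleaved tracks.
Track A: 64, 81, 100, ?, 144, 169 — the squares 8², 9², 10², ….
Track B: 125, 216, 343, 512, 729, 1000, 1331, 1728, 2197, 2744 — the cubes 5³, 6³, 7³, ….
Track A's pattern makes the blank 121.

121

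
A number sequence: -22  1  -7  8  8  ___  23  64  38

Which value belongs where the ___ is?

27

Split by position mod 2 into 2 tracks.
Track A: -22, -7, 8, 23, 38. Arithmetic with common difference +15.
Track B: 1, 8, ?, 64. Consecutive cubes n³ from n = 1.
The gap is track B's term 3; the rule gives 27.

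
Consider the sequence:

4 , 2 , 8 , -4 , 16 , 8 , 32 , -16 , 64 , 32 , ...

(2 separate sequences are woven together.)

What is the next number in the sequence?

Positions 1, 3, 5, … form one subsequence and positions 2, 4, 6, … form another.
Track A: 4, 8, 16, 32, 64 — successive powers of 2.
Track B: 2, -4, 8, -16, 32 — multiplying by -2 each time.
Position 11 → track A, term 6 = 128.

128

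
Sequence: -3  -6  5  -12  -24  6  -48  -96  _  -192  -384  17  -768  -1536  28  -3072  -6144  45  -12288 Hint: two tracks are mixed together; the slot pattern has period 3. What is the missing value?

11

Positions follow the repeating pattern AAB; grouping by letter gives 2 tracks.
Track A is -3, -6, -12, -24, -48, -96, -192, -384, -768, -1536, -3072, -6144, -12288, which is geometric with ratio 2.
Track B is 5, 6, ?, 17, 28, 45, which is a Fibonacci-like recurrence a_n = a_{n-1} + a_{n-2}.
So the missing entry in track B is 11.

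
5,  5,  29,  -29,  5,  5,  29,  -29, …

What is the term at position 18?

5

The slot pattern repeats as AABB (period 4), so there are 2 interleaved tracks.
Subsequence A: 5, 5, 5, 5 (the constant sequence 5).
Subsequence B: 29, -29, 29, -29 (oscillating between 29 and -29).
The 18th slot belongs to subsequence A; its 10th term is 5.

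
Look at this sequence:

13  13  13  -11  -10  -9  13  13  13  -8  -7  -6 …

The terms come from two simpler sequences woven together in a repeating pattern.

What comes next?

Reading positions in blocks of 6 reveals the pattern AAABBB — 2 tracks woven together.
Track A: 13, 13, 13, 13, 13, 13 — the constant sequence 13.
Track B: -11, -10, -9, -8, -7, -6 — arithmetic, step +1.
Term 13 comes from track A (its 7th entry): 13.

13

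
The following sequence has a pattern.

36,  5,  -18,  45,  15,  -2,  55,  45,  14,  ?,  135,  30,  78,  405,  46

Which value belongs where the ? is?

Split by position mod 3: positions 1, 4, 7, … form one track, and each other residue class forms its own.
Subsequence A: 36, 45, 55, ?, 78 — triangular numbers n(n+1)/2 for n = 8, 9, ….
Subsequence B: 5, 15, 45, 135, 405 — geometric, ×3 each step.
Subsequence C: -18, -2, 14, 30, 46 — adding 16 each time.
So the missing entry in subsequence A is 66.

66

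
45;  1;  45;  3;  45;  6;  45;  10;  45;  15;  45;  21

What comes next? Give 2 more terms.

45, 28

Positions 1, 3, 5, … form one subsequence and positions 2, 4, 6, … form another.
Track A: 45, 45, 45, 45, 45, 45 — always 45.
Track B: 1, 3, 6, 10, 15, 21 — triangular numbers n(n+1)/2 for n = 1, 2, ….
Position 13 → track A, term 7 = 45.
Position 14 falls in track B as its term 7, giving 28.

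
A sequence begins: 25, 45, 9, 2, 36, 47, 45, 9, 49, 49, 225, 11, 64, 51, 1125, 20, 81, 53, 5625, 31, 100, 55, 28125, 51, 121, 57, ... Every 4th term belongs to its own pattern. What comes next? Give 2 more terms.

140625, 82

Split by position mod 4: positions 1, 5, 9, … form one track, and each other residue class forms its own.
Track A: 25, 36, 49, 64, 81, 100, 121 — the squares 5², 6², 7², ….
Track B: 45, 47, 49, 51, 53, 55, 57 — adding 2 each time.
Track C: 9, 45, 225, 1125, 5625, 28125 — multiplying by 5 each time.
Track D: 2, 9, 11, 20, 31, 51 — a Fibonacci-like recurrence a_n = a_{n-1} + a_{n-2}.
Position 27 falls in track C as its term 7, giving 140625.
Position 28 → track D, term 7 = 82.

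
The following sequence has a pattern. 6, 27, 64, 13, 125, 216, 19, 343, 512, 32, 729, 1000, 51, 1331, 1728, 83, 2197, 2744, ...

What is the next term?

134

Positions follow the repeating pattern ABB; grouping by letter gives 2 tracks.
Stream A is 6, 13, 19, 32, 51, 83, which is a Fibonacci-like recurrence a_n = a_{n-1} + a_{n-2}.
Stream B is 27, 64, 125, 216, 343, 512, 729, 1000, 1331, 1728, 2197, 2744, which is the cubes 3³, 4³, 5³, ….
Term 19 comes from stream A (its 7th entry): 134.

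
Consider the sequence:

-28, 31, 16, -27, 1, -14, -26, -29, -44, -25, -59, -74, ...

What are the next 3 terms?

-24, -89, -104

The slot pattern repeats as ABB (period 3), so there are 2 interleaved tracks.
Track A = -28, -27, -26, -25: arithmetic with common difference +1.
Track B = 31, 16, 1, -14, -29, -44, -59, -74: arithmetic, step −15.
Position 13 → track A, term 5 = -24.
Position 14 → track B, term 9 = -89.
Position 15 → track B, term 10 = -104.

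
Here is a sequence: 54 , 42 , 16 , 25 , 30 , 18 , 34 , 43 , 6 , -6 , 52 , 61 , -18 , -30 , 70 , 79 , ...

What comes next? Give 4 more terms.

Reading positions in blocks of 4 reveals the pattern AABB — 2 tracks woven together.
Stream A is 54, 42, 30, 18, 6, -6, -18, -30, which is arithmetic, step −12.
Stream B is 16, 25, 34, 43, 52, 61, 70, 79, which is arithmetic, step +9.
The 17th slot belongs to stream A; its 9th term is -42.
Term 18 comes from stream A (its 10th entry): -54.
Position 19 → stream B, term 9 = 88.
Term 20 comes from stream B (its 10th entry): 97.

-42, -54, 88, 97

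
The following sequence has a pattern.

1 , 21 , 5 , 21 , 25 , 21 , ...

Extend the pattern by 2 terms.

Odd-indexed and even-indexed terms follow separate rules.
Subsequence A is 1, 5, 25, which is successive powers of 5.
Subsequence B is 21, 21, 21, which is constant 21.
Position 7 falls in subsequence A as its term 4, giving 125.
The 8th slot belongs to subsequence B; its 4th term is 21.

125, 21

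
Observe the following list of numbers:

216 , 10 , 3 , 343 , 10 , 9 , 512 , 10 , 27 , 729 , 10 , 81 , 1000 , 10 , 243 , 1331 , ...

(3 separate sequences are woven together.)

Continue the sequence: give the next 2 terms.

Split by position mod 3: positions 1, 4, 7, … form one track, and each other residue class forms its own.
Subsequence A: 216, 343, 512, 729, 1000, 1331 (perfect cubes starting at 6³).
Subsequence B: 10, 10, 10, 10, 10 (always 10).
Subsequence C: 3, 9, 27, 81, 243 (successive powers of 3).
Position 17 → subsequence B, term 6 = 10.
Position 18 → subsequence C, term 6 = 729.

10, 729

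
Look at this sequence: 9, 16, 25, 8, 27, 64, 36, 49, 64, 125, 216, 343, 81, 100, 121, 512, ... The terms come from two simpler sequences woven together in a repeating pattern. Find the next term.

The slot pattern repeats as AAABBB (period 6), so there are 2 interleaved tracks.
Track A: 9, 16, 25, 36, 49, 64, 81, 100, 121. Consecutive squares n² from n = 3.
Track B: 8, 27, 64, 125, 216, 343, 512. The cubes 2³, 3³, 4³, ….
Position 17 → track B, term 8 = 729.

729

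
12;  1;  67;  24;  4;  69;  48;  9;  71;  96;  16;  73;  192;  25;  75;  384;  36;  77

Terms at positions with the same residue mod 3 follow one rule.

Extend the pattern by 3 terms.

Taking every 3rd term gives 3 separate tracks.
Subsequence A: 12, 24, 48, 96, 192, 384 — a geometric progression (common ratio 2).
Subsequence B: 1, 4, 9, 16, 25, 36 — the squares 1², 2², 3², ….
Subsequence C: 67, 69, 71, 73, 75, 77 — arithmetic with common difference +2.
Term 19 comes from subsequence A (its 7th entry): 768.
The 20th slot belongs to subsequence B; its 7th term is 49.
Position 21 falls in subsequence C as its term 7, giving 79.

768, 49, 79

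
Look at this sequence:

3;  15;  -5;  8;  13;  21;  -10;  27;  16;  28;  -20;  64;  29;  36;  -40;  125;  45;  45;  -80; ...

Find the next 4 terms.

Split by position mod 4 into 4 tracks.
Track A is 3, 13, 16, 29, 45, which is each term equals the sum of the previous two.
Track B is 15, 21, 28, 36, 45, which is triangular numbers n(n+1)/2 for n = 5, 6, ….
Track C is -5, -10, -20, -40, -80, which is geometric, ×2 each step.
Track D is 8, 27, 64, 125, which is consecutive cubes n³ from n = 2.
Position 20 falls in track D as its term 5, giving 216.
Term 21 comes from track A (its 6th entry): 74.
The 22nd slot belongs to track B; its 6th term is 55.
Position 23 → track C, term 6 = -160.

216, 74, 55, -160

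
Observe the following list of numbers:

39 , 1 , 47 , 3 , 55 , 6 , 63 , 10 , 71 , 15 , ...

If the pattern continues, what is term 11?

Positions 1, 3, 5, … form one subsequence and positions 2, 4, 6, … form another.
Subsequence A: 39, 47, 55, 63, 71. Arithmetic with common difference +8.
Subsequence B: 1, 3, 6, 10, 15. The triangular numbers T_1, T_2, ….
Position 11 → subsequence A, term 6 = 79.

79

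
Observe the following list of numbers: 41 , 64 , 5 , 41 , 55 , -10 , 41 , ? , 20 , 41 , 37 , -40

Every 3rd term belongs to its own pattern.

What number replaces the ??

Read the sequence 3 terms at a time; column i is its own pattern.
Subsequence A: 41, 41, 41, 41 — constant 41.
Subsequence B: 64, 55, ?, 37 — arithmetic, step −9.
Subsequence C: 5, -10, 20, -40 — geometric with ratio -2.
So the missing entry in subsequence B is 46.

46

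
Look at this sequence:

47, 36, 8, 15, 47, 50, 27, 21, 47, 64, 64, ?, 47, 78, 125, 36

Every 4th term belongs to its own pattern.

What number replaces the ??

The terms cycle through 4 interleaved subsequences.
Track A: 47, 47, 47, 47. The constant sequence 47.
Track B: 36, 50, 64, 78. Adding 14 each time.
Track C: 8, 27, 64, 125. Perfect cubes starting at 2³.
Track D: 15, 21, ?, 36. Triangular numbers n(n+1)/2 for n = 5, 6, ….
So the missing entry in track D is 28.

28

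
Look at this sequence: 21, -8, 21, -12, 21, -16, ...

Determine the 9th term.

Odd-indexed and even-indexed terms follow separate rules.
Subsequence A: 21, 21, 21 — the constant sequence 21.
Subsequence B: -8, -12, -16 — arithmetic with common difference −4.
Term 9 comes from subsequence A (its 5th entry): 21.

21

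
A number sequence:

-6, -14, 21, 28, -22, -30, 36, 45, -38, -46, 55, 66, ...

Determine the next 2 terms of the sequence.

The slot pattern repeats as AABB (period 4), so there are 2 interleaved tracks.
Track A: -6, -14, -22, -30, -38, -46 (linear: a_n = 2 − 8·n).
Track B: 21, 28, 36, 45, 55, 66 (triangular numbers starting at T_6).
The 13th slot belongs to track A; its 7th term is -54.
Position 14 falls in track A as its term 8, giving -62.

-54, -62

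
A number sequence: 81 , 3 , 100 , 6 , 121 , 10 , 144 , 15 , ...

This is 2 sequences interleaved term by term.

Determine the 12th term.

Taking every 2nd term gives 2 separate tracks.
Stream A is 81, 100, 121, 144, which is the squares 9², 10², 11², ….
Stream B is 3, 6, 10, 15, which is the triangular numbers T_2, T_3, ….
Position 12 falls in stream B as its term 6, giving 28.

28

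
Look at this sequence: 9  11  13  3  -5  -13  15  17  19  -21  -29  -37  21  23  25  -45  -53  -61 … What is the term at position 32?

Positions follow the repeating pattern AAABBB; grouping by letter gives 2 tracks.
Track A: 9, 11, 13, 15, 17, 19, 21, 23, 25. Linear: a_n = 7 + 2·n.
Track B: 3, -5, -13, -21, -29, -37, -45, -53, -61. Subtracting 8 each time.
The 32nd slot belongs to track A; its 17th term is 41.

41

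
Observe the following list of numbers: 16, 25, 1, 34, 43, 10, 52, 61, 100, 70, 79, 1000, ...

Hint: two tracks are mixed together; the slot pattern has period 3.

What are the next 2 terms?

88, 97

Reading positions in blocks of 3 reveals the pattern AAB — 2 tracks woven together.
Stream A is 16, 25, 34, 43, 52, 61, 70, 79, which is arithmetic with common difference +9.
Stream B is 1, 10, 100, 1000, which is powers 10^0, 10^1, 10^2, ….
Position 13 → stream A, term 9 = 88.
Position 14 → stream A, term 10 = 97.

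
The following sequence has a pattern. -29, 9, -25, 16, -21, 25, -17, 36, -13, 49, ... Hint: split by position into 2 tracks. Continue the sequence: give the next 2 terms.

-9, 64

Odd-indexed and even-indexed terms follow separate rules.
Track A = -29, -25, -21, -17, -13: arithmetic, step +4.
Track B = 9, 16, 25, 36, 49: the squares 3², 4², 5², ….
Position 11 falls in track A as its term 6, giving -9.
Term 12 comes from track B (its 6th entry): 64.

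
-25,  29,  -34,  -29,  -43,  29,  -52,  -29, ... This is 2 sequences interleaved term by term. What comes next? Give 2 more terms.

-61, 29

Split by position mod 2 into 2 tracks.
Track A = -25, -34, -43, -52: linear: a_n = -16 − 9·n.
Track B = 29, -29, 29, -29: the oscillation 29·(−1)^(n+1).
The 9th slot belongs to track A; its 5th term is -61.
Position 10 → track B, term 5 = 29.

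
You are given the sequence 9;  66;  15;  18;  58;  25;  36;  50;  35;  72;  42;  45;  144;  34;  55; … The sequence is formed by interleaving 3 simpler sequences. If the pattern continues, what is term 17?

Read the sequence 3 terms at a time; column i is its own pattern.
Subsequence A is 9, 18, 36, 72, 144, which is geometric, ×2 each step.
Subsequence B is 66, 58, 50, 42, 34, which is linear: a_n = 74 − 8·n.
Subsequence C is 15, 25, 35, 45, 55, which is linear: a_n = 5 + 10·n.
Position 17 → subsequence B, term 6 = 26.

26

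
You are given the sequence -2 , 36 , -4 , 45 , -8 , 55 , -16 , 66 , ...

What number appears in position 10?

The terms cycle through 2 interleaved subsequences.
Track A: -2, -4, -8, -16 — multiplying by 2 each time.
Track B: 36, 45, 55, 66 — the triangular numbers T_8, T_9, ….
Term 10 comes from track B (its 5th entry): 78.

78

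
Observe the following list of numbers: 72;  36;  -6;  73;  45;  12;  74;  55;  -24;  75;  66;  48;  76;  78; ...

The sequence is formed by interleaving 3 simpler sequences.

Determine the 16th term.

77

Taking every 3rd term gives 3 separate tracks.
Stream A = 72, 73, 74, 75, 76: arithmetic, step +1.
Stream B = 36, 45, 55, 66, 78: triangular numbers n(n+1)/2 for n = 8, 9, ….
Stream C = -6, 12, -24, 48: geometric with ratio -2.
Position 16 → stream A, term 6 = 77.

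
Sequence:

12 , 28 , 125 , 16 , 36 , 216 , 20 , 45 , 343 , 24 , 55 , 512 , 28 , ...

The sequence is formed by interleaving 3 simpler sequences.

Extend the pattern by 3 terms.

Read the sequence 3 terms at a time; column i is its own pattern.
Track A: 12, 16, 20, 24, 28. Linear: a_n = 8 + 4·n.
Track B: 28, 36, 45, 55. Triangular numbers starting at T_7.
Track C: 125, 216, 343, 512. The cubes 5³, 6³, 7³, ….
The 14th slot belongs to track B; its 5th term is 66.
Term 15 comes from track C (its 5th entry): 729.
The 16th slot belongs to track A; its 6th term is 32.

66, 729, 32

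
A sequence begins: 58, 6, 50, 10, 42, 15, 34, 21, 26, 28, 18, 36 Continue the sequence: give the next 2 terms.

10, 45

Odd-indexed and even-indexed terms follow separate rules.
Track A = 58, 50, 42, 34, 26, 18: arithmetic with common difference −8.
Track B = 6, 10, 15, 21, 28, 36: the triangular numbers T_3, T_4, ….
Position 13 falls in track A as its term 7, giving 10.
Position 14 falls in track B as its term 7, giving 45.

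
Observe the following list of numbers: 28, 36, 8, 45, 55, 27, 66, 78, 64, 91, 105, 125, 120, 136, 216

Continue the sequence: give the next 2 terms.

The slot pattern repeats as AAB (period 3), so there are 2 interleaved tracks.
Stream A = 28, 36, 45, 55, 66, 78, 91, 105, 120, 136: triangular numbers n(n+1)/2 for n = 7, 8, ….
Stream B = 8, 27, 64, 125, 216: perfect cubes starting at 2³.
Term 16 comes from stream A (its 11th entry): 153.
The 17th slot belongs to stream A; its 12th term is 171.

153, 171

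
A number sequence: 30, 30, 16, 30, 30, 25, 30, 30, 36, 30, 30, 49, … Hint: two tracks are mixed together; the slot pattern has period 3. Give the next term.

30

Reading positions in blocks of 3 reveals the pattern AAB — 2 tracks woven together.
Subsequence A is 30, 30, 30, 30, 30, 30, 30, 30, which is constant 30.
Subsequence B is 16, 25, 36, 49, which is consecutive squares n² from n = 4.
Position 13 falls in subsequence A as its term 9, giving 30.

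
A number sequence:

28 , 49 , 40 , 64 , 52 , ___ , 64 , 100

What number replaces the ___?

81

The terms cycle through 2 interleaved subsequences.
Track A = 28, 40, 52, 64: arithmetic with common difference +12.
Track B = 49, 64, ?, 100: the squares 7², 8², 9², ….
Track B's pattern makes the blank 81.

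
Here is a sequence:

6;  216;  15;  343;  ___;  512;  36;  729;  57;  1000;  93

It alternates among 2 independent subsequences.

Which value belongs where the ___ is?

The terms cycle through 2 interleaved subsequences.
Stream A: 6, 15, ?, 36, 57, 93 — Fibonacci-style (each term is the sum of the two before it).
Stream B: 216, 343, 512, 729, 1000 — the cubes 6³, 7³, 8³, ….
The gap is stream A's term 3; the rule gives 21.

21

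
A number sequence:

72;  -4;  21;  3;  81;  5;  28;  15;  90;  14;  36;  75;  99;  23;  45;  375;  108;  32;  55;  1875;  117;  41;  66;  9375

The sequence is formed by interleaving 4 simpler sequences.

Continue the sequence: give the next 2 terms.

126, 50

Split by position mod 4: positions 1, 5, 9, … form one track, and each other residue class forms its own.
Subsequence A = 72, 81, 90, 99, 108, 117: linear: a_n = 63 + 9·n.
Subsequence B = -4, 5, 14, 23, 32, 41: adding 9 each time.
Subsequence C = 21, 28, 36, 45, 55, 66: triangular numbers n(n+1)/2 for n = 6, 7, ….
Subsequence D = 3, 15, 75, 375, 1875, 9375: multiplying by 5 each time.
Position 25 falls in subsequence A as its term 7, giving 126.
Position 26 falls in subsequence B as its term 7, giving 50.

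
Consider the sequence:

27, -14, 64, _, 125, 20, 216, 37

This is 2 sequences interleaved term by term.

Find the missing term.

Taking every 2nd term gives 2 separate tracks.
Track A: 27, 64, 125, 216 (the cubes 3³, 4³, 5³, …).
Track B: -14, ?, 20, 37 (linear: a_n = -31 + 17·n).
So the missing entry in track B is 3.

3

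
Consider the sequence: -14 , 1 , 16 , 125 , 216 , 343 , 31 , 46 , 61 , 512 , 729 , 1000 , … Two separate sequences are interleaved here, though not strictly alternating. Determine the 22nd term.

The slot pattern repeats as AAABBB (period 6), so there are 2 interleaved tracks.
Track A: -14, 1, 16, 31, 46, 61 — adding 15 each time.
Track B: 125, 216, 343, 512, 729, 1000 — consecutive cubes n³ from n = 5.
Position 22 → track B, term 10 = 2744.

2744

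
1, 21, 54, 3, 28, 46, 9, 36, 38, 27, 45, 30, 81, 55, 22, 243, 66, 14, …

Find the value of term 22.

2187

Split by position mod 3 into 3 tracks.
Subsequence A is 1, 3, 9, 27, 81, 243, which is powers of 3.
Subsequence B is 21, 28, 36, 45, 55, 66, which is the triangular numbers T_6, T_7, ….
Subsequence C is 54, 46, 38, 30, 22, 14, which is arithmetic, step −8.
The 22nd slot belongs to subsequence A; its 8th term is 2187.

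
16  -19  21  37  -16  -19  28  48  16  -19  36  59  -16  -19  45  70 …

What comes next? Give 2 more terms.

Read the sequence 4 terms at a time; column i is its own pattern.
Track A: 16, -16, 16, -16 (alternating ±16).
Track B: -19, -19, -19, -19 (the constant sequence -19).
Track C: 21, 28, 36, 45 (triangular numbers n(n+1)/2 for n = 6, 7, …).
Track D: 37, 48, 59, 70 (linear: a_n = 26 + 11·n).
Position 17 → track A, term 5 = 16.
Position 18 → track B, term 5 = -19.

16, -19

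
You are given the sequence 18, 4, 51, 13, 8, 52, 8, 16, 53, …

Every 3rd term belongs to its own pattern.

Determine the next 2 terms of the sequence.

3, 32

Split by position mod 3: positions 1, 4, 7, … form one track, and each other residue class forms its own.
Track A: 18, 13, 8 (arithmetic, step −5).
Track B: 4, 8, 16 (multiplying by 2 each time).
Track C: 51, 52, 53 (arithmetic, step +1).
Position 10 falls in track A as its term 4, giving 3.
Position 11 falls in track B as its term 4, giving 32.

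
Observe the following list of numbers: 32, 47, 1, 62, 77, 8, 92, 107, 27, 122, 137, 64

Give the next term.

Positions follow the repeating pattern AAB; grouping by letter gives 2 tracks.
Subsequence A = 32, 47, 62, 77, 92, 107, 122, 137: adding 15 each time.
Subsequence B = 1, 8, 27, 64: perfect cubes starting at 1³.
Position 13 falls in subsequence A as its term 9, giving 152.

152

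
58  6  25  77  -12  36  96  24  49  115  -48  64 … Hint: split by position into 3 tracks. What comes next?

134

Read the sequence 3 terms at a time; column i is its own pattern.
Track A is 58, 77, 96, 115, which is arithmetic with common difference +19.
Track B is 6, -12, 24, -48, which is a geometric progression (common ratio -2).
Track C is 25, 36, 49, 64, which is consecutive squares n² from n = 5.
The 13th slot belongs to track A; its 5th term is 134.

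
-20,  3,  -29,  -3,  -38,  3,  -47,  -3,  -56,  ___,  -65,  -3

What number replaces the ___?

The terms cycle through 2 interleaved subsequences.
Subsequence A: -20, -29, -38, -47, -56, -65. Arithmetic with common difference −9.
Subsequence B: 3, -3, 3, -3, ?, -3. Oscillating between 3 and -3.
The gap is subsequence B's term 5; the rule gives 3.

3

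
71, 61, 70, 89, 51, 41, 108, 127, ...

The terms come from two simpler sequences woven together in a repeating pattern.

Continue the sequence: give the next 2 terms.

31, 21

Reading positions in blocks of 4 reveals the pattern AABB — 2 tracks woven together.
Stream A: 71, 61, 51, 41 — linear: a_n = 81 − 10·n.
Stream B: 70, 89, 108, 127 — adding 19 each time.
Term 9 comes from stream A (its 5th entry): 31.
Term 10 comes from stream A (its 6th entry): 21.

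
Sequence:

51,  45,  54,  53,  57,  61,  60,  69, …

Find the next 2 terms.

The terms cycle through 2 interleaved subsequences.
Subsequence A: 51, 54, 57, 60. Arithmetic with common difference +3.
Subsequence B: 45, 53, 61, 69. Adding 8 each time.
Term 9 comes from subsequence A (its 5th entry): 63.
Position 10 → subsequence B, term 5 = 77.

63, 77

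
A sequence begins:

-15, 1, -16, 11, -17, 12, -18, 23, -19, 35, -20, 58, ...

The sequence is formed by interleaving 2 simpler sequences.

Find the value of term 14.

Taking every 2nd term gives 2 separate tracks.
Track A is -15, -16, -17, -18, -19, -20, which is arithmetic with common difference −1.
Track B is 1, 11, 12, 23, 35, 58, which is each term equals the sum of the previous two.
Position 14 falls in track B as its term 7, giving 93.

93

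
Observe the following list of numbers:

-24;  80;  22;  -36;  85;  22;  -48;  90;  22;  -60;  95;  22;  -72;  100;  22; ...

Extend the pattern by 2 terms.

-84, 105

Read the sequence 3 terms at a time; column i is its own pattern.
Stream A: -24, -36, -48, -60, -72 — linear: a_n = -12 − 12·n.
Stream B: 80, 85, 90, 95, 100 — arithmetic, step +5.
Stream C: 22, 22, 22, 22, 22 — constant 22.
Term 16 comes from stream A (its 6th entry): -84.
The 17th slot belongs to stream B; its 6th term is 105.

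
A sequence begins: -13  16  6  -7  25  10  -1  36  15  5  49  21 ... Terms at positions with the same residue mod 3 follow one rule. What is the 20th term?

The terms cycle through 3 interleaved subsequences.
Subsequence A: -13, -7, -1, 5 (arithmetic, step +6).
Subsequence B: 16, 25, 36, 49 (perfect squares starting at 4²).
Subsequence C: 6, 10, 15, 21 (triangular numbers n(n+1)/2 for n = 3, 4, …).
Position 20 falls in subsequence B as its term 7, giving 100.

100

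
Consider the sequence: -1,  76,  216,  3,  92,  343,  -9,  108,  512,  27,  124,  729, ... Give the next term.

-81

Taking every 3rd term gives 3 separate tracks.
Stream A = -1, 3, -9, 27: geometric, ×-3 each step.
Stream B = 76, 92, 108, 124: arithmetic, step +16.
Stream C = 216, 343, 512, 729: perfect cubes starting at 6³.
Position 13 → stream A, term 5 = -81.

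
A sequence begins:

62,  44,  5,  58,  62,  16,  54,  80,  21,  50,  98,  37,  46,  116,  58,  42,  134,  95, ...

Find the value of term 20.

152

The terms cycle through 3 interleaved subsequences.
Subsequence A: 62, 58, 54, 50, 46, 42 (linear: a_n = 66 − 4·n).
Subsequence B: 44, 62, 80, 98, 116, 134 (arithmetic, step +18).
Subsequence C: 5, 16, 21, 37, 58, 95 (Fibonacci-style (each term is the sum of the two before it)).
Position 20 falls in subsequence B as its term 7, giving 152.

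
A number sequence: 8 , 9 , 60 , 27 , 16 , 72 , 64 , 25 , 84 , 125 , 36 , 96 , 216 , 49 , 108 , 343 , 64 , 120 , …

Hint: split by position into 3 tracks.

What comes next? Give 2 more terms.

Split by position mod 3 into 3 tracks.
Stream A: 8, 27, 64, 125, 216, 343 — the cubes 2³, 3³, 4³, ….
Stream B: 9, 16, 25, 36, 49, 64 — perfect squares starting at 3².
Stream C: 60, 72, 84, 96, 108, 120 — arithmetic with common difference +12.
Position 19 falls in stream A as its term 7, giving 512.
Position 20 falls in stream B as its term 7, giving 81.

512, 81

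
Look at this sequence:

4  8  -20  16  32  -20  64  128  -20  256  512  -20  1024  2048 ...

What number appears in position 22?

65536

The slot pattern repeats as AAB (period 3), so there are 2 interleaved tracks.
Subsequence A: 4, 8, 16, 32, 64, 128, 256, 512, 1024, 2048 — successive powers of 2.
Subsequence B: -20, -20, -20, -20 — the constant sequence -20.
Position 22 → subsequence A, term 15 = 65536.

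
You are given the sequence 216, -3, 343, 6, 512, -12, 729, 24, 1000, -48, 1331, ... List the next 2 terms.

Split by position mod 2 into 2 tracks.
Subsequence A: 216, 343, 512, 729, 1000, 1331 — consecutive cubes n³ from n = 6.
Subsequence B: -3, 6, -12, 24, -48 — multiplying by -2 each time.
Position 12 falls in subsequence B as its term 6, giving 96.
Position 13 → subsequence A, term 7 = 1728.

96, 1728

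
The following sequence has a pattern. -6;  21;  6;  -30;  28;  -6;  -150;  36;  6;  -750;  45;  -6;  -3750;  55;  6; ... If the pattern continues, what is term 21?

Read the sequence 3 terms at a time; column i is its own pattern.
Track A is -6, -30, -150, -750, -3750, which is geometric with ratio 5.
Track B is 21, 28, 36, 45, 55, which is triangular numbers starting at T_6.
Track C is 6, -6, 6, -6, 6, which is oscillating between 6 and -6.
Term 21 comes from track C (its 7th entry): 6.

6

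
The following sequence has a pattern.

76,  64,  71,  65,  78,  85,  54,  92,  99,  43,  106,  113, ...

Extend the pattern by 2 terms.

32, 120

The slot pattern repeats as ABB (period 3), so there are 2 interleaved tracks.
Subsequence A: 76, 65, 54, 43 — arithmetic, step −11.
Subsequence B: 64, 71, 78, 85, 92, 99, 106, 113 — arithmetic, step +7.
The 13th slot belongs to subsequence A; its 5th term is 32.
Position 14 → subsequence B, term 9 = 120.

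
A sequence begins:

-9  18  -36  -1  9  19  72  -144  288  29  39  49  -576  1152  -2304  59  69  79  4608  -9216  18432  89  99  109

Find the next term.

The slot pattern repeats as AAABBB (period 6), so there are 2 interleaved tracks.
Track A: -9, 18, -36, 72, -144, 288, -576, 1152, -2304, 4608, -9216, 18432 (geometric, ×-2 each step).
Track B: -1, 9, 19, 29, 39, 49, 59, 69, 79, 89, 99, 109 (linear: a_n = -11 + 10·n).
Position 25 → track A, term 13 = -36864.

-36864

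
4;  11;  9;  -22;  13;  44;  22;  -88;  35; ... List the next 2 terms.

Taking every 2nd term gives 2 separate tracks.
Track A: 4, 9, 13, 22, 35 — a Fibonacci-like recurrence a_n = a_{n-1} + a_{n-2}.
Track B: 11, -22, 44, -88 — a geometric progression (common ratio -2).
Position 10 falls in track B as its term 5, giving 176.
Position 11 → track A, term 6 = 57.

176, 57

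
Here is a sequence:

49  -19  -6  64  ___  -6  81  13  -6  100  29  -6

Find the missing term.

Split by position mod 3: positions 1, 4, 7, … form one track, and each other residue class forms its own.
Subsequence A = 49, 64, 81, 100: the squares 7², 8², 9², ….
Subsequence B = -19, ?, 13, 29: arithmetic with common difference +16.
Subsequence C = -6, -6, -6, -6: constant -6.
So the missing entry in subsequence B is -3.

-3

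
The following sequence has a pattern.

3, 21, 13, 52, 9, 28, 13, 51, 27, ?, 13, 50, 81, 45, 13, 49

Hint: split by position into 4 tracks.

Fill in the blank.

Split by position mod 4 into 4 tracks.
Stream A = 3, 9, 27, 81: geometric, ×3 each step.
Stream B = 21, 28, ?, 45: triangular numbers n(n+1)/2 for n = 6, 7, ….
Stream C = 13, 13, 13, 13: constant 13.
Stream D = 52, 51, 50, 49: subtracting 1 each time.
Filling stream B at index 3 by its rule yields 36.

36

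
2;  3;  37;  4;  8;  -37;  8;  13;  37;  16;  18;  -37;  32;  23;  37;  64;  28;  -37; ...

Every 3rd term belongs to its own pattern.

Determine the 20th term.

33

The terms cycle through 3 interleaved subsequences.
Stream A is 2, 4, 8, 16, 32, 64, which is successive powers of 2.
Stream B is 3, 8, 13, 18, 23, 28, which is adding 5 each time.
Stream C is 37, -37, 37, -37, 37, -37, which is alternating ±37.
Term 20 comes from stream B (its 7th entry): 33.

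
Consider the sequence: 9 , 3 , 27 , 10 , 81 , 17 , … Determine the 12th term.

38

Positions 1, 3, 5, … form one subsequence and positions 2, 4, 6, … form another.
Track A is 9, 27, 81, which is multiplying by 3 each time.
Track B is 3, 10, 17, which is adding 7 each time.
Position 12 → track B, term 6 = 38.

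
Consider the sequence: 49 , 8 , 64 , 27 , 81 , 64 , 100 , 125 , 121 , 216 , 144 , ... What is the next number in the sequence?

343

Positions 1, 3, 5, … form one subsequence and positions 2, 4, 6, … form another.
Subsequence A: 49, 64, 81, 100, 121, 144 — consecutive squares n² from n = 7.
Subsequence B: 8, 27, 64, 125, 216 — perfect cubes starting at 2³.
Position 12 falls in subsequence B as its term 6, giving 343.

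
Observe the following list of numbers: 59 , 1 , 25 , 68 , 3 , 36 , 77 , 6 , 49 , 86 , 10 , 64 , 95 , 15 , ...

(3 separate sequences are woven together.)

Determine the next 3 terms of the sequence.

81, 104, 21

Taking every 3rd term gives 3 separate tracks.
Subsequence A: 59, 68, 77, 86, 95 (arithmetic with common difference +9).
Subsequence B: 1, 3, 6, 10, 15 (the triangular numbers T_1, T_2, …).
Subsequence C: 25, 36, 49, 64 (the squares 5², 6², 7², …).
Term 15 comes from subsequence C (its 5th entry): 81.
The 16th slot belongs to subsequence A; its 6th term is 104.
Position 17 falls in subsequence B as its term 6, giving 21.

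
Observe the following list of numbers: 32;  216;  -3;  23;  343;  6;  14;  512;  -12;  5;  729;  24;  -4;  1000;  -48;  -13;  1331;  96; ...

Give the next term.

-22

Read the sequence 3 terms at a time; column i is its own pattern.
Stream A is 32, 23, 14, 5, -4, -13, which is arithmetic with common difference −9.
Stream B is 216, 343, 512, 729, 1000, 1331, which is perfect cubes starting at 6³.
Stream C is -3, 6, -12, 24, -48, 96, which is multiplying by -2 each time.
The 19th slot belongs to stream A; its 7th term is -22.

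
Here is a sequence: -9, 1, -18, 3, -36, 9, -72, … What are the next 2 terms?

27, -144

Positions 1, 3, 5, … form one subsequence and positions 2, 4, 6, … form another.
Stream A: -9, -18, -36, -72 (multiplying by 2 each time).
Stream B: 1, 3, 9 (successive powers of 3).
Position 8 → stream B, term 4 = 27.
Term 9 comes from stream A (its 5th entry): -144.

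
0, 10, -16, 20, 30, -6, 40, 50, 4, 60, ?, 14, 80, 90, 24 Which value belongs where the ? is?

70

The slot pattern repeats as AAB (period 3), so there are 2 interleaved tracks.
Stream A: 0, 10, 20, 30, 40, 50, 60, ?, 80, 90 (linear: a_n = -10 + 10·n).
Stream B: -16, -6, 4, 14, 24 (arithmetic with common difference +10).
So the missing entry in stream A is 70.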